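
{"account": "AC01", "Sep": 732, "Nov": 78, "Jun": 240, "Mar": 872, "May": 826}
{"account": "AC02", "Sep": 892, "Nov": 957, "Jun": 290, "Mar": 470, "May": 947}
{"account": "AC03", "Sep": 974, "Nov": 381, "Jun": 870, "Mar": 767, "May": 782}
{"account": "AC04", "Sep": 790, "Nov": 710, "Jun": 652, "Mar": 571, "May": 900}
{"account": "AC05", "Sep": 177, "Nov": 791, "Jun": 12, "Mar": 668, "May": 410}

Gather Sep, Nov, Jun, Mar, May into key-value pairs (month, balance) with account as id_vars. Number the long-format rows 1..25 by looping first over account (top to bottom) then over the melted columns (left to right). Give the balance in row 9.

470

25 rows total (5 × 5). Row 9: index ⌊(9-1)/5⌋ = 1 into account → AC02; (9-1) mod 5 = 3 into the melted columns → Mar.
So row 9 is (AC02, Mar, 470); balance = 470.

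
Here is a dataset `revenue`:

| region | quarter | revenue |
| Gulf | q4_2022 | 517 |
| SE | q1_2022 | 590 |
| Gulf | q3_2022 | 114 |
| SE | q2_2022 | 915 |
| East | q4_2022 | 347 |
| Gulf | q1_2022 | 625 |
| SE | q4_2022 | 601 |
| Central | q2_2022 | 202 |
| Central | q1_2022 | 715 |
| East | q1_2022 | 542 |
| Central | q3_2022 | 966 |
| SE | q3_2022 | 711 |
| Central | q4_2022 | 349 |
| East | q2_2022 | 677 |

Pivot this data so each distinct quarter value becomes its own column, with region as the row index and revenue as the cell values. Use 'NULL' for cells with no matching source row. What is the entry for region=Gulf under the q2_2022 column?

NULL

No long-format row has region=Gulf and quarter=q2_2022, so the cell is NULL.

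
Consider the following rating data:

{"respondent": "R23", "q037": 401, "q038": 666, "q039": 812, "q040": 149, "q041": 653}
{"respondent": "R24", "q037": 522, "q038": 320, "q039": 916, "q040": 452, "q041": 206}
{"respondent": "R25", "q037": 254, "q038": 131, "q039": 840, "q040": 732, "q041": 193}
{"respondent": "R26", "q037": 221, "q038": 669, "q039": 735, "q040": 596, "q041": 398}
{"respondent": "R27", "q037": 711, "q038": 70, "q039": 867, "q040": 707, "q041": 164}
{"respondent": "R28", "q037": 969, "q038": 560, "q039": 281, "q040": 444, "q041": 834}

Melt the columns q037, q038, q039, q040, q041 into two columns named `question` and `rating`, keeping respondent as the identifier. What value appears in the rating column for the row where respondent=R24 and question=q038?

Unpivoting turns each (respondent, wide-column) pair into one long row.
The wide cell at row R24, column q038 holds 320, so the long row (R24, q038) has rating=320.

320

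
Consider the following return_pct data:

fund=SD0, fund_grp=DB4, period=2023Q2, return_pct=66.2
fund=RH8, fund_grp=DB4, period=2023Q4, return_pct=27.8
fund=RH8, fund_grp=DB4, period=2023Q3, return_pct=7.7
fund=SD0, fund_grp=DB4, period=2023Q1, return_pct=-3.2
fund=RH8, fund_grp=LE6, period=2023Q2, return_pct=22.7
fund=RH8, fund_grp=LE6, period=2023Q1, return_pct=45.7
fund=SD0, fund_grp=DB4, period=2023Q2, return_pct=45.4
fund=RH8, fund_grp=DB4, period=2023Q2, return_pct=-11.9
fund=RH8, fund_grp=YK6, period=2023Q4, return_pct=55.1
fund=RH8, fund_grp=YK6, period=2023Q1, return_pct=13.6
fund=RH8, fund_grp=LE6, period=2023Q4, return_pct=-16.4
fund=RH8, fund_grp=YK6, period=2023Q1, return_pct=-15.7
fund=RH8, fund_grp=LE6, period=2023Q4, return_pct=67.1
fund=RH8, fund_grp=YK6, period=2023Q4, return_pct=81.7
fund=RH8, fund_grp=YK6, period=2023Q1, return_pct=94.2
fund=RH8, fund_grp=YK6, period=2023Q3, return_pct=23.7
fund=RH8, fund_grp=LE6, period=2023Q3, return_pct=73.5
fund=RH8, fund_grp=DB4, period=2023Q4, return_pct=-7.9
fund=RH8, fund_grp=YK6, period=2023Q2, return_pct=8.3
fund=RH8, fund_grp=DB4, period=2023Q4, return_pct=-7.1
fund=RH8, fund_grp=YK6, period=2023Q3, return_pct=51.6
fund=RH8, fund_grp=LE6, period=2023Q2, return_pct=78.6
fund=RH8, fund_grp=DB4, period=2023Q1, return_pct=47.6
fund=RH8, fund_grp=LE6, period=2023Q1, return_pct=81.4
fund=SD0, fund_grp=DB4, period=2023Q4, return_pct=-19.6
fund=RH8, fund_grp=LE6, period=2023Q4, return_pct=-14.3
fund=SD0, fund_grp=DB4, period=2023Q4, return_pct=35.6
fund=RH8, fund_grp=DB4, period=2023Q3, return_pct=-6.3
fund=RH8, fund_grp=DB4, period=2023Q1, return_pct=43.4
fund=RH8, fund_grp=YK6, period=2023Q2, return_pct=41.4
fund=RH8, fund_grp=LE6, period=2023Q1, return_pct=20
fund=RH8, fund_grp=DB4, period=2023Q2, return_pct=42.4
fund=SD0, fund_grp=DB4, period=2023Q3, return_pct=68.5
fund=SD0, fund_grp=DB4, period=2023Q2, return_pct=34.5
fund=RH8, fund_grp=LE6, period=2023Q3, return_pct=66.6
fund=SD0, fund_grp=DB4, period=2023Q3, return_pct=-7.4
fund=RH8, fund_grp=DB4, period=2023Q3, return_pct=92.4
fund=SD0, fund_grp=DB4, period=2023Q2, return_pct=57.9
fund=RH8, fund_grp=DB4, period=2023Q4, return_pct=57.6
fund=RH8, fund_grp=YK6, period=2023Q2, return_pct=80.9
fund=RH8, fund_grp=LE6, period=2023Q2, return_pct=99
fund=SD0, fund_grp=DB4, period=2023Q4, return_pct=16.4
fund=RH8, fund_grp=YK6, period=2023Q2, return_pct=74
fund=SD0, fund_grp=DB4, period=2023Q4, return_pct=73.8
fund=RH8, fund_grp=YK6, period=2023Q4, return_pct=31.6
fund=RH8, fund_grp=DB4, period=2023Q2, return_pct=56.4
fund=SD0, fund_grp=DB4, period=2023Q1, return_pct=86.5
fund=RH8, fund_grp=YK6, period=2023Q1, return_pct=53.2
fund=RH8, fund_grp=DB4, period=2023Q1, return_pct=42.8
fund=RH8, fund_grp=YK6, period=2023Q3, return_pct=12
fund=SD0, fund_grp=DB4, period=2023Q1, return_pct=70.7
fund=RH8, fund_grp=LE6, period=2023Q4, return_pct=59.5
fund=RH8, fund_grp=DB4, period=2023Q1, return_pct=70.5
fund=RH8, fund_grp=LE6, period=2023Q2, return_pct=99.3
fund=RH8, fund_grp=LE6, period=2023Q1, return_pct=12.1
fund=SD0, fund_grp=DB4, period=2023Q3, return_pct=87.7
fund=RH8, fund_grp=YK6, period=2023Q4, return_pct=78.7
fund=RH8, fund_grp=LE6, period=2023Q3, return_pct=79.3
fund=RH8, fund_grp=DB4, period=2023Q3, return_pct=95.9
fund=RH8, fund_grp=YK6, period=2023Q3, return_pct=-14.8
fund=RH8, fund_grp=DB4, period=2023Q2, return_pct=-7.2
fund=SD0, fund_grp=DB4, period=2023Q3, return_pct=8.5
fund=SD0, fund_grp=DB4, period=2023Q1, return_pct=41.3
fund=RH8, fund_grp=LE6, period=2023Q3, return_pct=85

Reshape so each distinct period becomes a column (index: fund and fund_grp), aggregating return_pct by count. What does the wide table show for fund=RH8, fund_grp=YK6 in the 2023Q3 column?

4

Rows with fund=RH8, fund_grp=YK6 and period=2023Q3: return_pct values are 23.7, 51.6, 12, -14.8.
4 rows match — count = 4.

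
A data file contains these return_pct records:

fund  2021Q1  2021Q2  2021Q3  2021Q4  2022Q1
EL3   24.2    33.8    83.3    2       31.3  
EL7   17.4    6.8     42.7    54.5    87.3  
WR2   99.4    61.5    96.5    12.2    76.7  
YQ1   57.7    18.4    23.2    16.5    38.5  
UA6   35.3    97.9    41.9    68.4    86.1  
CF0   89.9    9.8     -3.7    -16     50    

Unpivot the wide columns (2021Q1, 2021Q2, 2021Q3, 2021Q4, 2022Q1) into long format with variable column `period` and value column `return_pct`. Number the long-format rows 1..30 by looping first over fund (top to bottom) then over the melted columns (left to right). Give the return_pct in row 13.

30 rows total (6 × 5). Row 13: index ⌊(13-1)/5⌋ = 2 into fund → WR2; (13-1) mod 5 = 2 into the melted columns → 2021Q3.
So row 13 is (WR2, 2021Q3, 96.5); return_pct = 96.5.

96.5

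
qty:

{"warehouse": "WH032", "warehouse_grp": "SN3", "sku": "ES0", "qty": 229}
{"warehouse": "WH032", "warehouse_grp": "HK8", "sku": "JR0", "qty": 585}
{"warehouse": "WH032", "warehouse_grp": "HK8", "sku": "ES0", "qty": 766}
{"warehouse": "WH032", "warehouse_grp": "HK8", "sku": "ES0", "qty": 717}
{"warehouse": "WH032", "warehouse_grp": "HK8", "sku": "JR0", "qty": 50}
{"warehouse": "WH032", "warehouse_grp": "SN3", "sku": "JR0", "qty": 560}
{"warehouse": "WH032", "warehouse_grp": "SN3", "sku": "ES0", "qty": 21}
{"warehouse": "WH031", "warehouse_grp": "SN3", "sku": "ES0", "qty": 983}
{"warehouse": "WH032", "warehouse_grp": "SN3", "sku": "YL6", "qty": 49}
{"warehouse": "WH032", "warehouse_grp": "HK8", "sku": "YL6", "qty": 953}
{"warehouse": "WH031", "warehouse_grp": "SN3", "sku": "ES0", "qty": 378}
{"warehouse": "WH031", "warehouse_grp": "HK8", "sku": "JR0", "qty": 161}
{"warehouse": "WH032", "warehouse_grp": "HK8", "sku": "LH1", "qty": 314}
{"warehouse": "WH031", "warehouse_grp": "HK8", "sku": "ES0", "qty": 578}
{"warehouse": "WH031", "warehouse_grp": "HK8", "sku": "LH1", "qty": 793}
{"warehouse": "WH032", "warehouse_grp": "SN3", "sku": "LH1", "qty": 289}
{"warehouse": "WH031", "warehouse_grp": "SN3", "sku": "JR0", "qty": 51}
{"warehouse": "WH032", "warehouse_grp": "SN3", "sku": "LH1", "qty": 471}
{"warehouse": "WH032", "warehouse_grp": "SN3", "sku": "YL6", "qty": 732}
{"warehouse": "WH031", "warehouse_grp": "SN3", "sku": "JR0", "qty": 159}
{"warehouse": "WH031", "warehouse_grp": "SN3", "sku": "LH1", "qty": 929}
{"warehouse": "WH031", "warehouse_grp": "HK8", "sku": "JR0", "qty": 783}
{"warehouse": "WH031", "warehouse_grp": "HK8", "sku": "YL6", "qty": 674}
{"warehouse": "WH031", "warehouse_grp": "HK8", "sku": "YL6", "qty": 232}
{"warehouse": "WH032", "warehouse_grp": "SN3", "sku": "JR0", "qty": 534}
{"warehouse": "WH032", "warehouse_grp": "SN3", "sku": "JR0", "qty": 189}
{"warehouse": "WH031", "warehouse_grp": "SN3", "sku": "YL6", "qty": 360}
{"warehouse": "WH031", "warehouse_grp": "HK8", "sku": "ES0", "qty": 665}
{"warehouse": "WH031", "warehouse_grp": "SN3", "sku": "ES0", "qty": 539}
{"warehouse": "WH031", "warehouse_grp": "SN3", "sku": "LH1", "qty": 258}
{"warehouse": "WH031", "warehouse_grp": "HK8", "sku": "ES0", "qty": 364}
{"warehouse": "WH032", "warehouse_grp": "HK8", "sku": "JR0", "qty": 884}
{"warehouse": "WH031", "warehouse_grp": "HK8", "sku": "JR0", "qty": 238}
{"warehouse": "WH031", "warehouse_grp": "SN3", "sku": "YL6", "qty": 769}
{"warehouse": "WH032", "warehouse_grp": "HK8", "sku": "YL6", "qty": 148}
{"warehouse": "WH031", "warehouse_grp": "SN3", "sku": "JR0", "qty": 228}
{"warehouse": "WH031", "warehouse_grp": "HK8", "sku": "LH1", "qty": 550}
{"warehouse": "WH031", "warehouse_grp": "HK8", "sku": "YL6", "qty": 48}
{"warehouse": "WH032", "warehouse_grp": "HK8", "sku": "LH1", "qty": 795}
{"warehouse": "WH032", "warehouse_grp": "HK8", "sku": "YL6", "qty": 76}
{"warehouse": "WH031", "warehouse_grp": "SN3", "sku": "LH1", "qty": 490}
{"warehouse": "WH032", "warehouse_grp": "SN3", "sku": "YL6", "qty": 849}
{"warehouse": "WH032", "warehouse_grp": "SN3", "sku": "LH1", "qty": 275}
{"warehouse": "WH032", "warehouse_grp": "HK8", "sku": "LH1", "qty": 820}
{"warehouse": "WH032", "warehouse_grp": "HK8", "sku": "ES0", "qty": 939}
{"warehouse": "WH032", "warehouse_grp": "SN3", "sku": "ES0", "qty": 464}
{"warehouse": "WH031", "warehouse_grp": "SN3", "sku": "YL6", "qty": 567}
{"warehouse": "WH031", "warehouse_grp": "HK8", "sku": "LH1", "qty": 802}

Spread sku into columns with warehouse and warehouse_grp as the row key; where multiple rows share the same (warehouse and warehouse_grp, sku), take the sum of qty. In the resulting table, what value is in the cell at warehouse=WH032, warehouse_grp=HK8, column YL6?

1177

Rows with warehouse=WH032, warehouse_grp=HK8 and sku=YL6: qty values are 953, 148, 76.
953 + 148 + 76 = 1177.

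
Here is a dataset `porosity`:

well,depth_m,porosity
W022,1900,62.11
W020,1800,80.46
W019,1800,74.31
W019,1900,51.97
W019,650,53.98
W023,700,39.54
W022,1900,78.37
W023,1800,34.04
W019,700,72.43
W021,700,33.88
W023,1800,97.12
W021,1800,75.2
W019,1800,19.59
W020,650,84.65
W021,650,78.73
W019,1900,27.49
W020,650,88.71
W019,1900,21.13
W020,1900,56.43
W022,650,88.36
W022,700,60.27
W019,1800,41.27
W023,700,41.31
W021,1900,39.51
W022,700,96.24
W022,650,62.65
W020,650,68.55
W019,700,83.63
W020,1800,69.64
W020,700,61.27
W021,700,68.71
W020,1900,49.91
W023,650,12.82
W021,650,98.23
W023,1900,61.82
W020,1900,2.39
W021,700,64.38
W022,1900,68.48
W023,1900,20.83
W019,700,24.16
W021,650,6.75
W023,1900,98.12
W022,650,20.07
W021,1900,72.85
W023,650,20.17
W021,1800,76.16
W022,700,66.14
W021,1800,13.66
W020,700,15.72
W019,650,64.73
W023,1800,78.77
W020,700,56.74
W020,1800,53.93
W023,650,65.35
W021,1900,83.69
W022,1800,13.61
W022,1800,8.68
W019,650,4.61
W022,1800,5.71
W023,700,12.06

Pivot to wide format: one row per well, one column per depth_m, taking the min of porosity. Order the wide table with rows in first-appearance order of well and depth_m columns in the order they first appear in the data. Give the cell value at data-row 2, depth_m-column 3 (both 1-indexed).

68.55

With rows in first-appearance order of well, row 2 is well=W020. depth_m columns in first-appearance order: 1900, 1800, 650, 700; column 3 is 650.
Long rows with well=W020, depth_m=650: min(84.65, 88.71, 68.55) = 68.55.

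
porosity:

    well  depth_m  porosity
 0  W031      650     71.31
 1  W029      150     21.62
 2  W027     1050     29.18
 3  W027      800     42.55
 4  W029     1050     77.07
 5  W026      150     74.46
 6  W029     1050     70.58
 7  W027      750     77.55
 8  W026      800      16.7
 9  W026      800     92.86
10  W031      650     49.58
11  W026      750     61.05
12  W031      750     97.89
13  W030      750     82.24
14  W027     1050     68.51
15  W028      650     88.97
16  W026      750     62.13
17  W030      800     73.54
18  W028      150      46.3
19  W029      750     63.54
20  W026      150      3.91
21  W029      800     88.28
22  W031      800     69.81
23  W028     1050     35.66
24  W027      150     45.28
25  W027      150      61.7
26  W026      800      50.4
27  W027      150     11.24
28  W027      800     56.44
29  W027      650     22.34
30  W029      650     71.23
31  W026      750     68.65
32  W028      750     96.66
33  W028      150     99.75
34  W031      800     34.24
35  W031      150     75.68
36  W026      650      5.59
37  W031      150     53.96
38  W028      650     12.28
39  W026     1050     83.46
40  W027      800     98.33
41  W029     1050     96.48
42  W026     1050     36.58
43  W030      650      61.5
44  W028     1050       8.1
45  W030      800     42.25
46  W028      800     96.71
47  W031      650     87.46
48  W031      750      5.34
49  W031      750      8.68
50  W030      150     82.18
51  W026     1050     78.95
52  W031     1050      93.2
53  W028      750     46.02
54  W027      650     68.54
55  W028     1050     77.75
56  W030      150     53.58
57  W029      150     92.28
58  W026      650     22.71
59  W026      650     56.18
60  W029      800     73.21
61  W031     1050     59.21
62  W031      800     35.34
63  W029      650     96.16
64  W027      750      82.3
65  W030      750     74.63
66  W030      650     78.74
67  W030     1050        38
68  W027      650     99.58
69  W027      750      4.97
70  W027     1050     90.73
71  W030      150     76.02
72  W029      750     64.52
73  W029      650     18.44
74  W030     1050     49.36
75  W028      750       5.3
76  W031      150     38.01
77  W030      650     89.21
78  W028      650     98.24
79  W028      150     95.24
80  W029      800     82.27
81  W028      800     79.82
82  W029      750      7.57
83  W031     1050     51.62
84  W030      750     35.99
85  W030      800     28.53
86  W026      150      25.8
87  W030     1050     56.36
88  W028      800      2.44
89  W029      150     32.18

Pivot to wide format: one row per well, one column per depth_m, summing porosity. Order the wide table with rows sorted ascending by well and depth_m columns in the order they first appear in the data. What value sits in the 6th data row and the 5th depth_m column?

With rows sorted ascending by well, row 6 is well=W031. depth_m columns in first-appearance order: 650, 150, 1050, 800, 750; column 5 is 750.
Long rows with well=W031, depth_m=750: 97.89 + 5.34 + 8.68 = 111.91.

111.91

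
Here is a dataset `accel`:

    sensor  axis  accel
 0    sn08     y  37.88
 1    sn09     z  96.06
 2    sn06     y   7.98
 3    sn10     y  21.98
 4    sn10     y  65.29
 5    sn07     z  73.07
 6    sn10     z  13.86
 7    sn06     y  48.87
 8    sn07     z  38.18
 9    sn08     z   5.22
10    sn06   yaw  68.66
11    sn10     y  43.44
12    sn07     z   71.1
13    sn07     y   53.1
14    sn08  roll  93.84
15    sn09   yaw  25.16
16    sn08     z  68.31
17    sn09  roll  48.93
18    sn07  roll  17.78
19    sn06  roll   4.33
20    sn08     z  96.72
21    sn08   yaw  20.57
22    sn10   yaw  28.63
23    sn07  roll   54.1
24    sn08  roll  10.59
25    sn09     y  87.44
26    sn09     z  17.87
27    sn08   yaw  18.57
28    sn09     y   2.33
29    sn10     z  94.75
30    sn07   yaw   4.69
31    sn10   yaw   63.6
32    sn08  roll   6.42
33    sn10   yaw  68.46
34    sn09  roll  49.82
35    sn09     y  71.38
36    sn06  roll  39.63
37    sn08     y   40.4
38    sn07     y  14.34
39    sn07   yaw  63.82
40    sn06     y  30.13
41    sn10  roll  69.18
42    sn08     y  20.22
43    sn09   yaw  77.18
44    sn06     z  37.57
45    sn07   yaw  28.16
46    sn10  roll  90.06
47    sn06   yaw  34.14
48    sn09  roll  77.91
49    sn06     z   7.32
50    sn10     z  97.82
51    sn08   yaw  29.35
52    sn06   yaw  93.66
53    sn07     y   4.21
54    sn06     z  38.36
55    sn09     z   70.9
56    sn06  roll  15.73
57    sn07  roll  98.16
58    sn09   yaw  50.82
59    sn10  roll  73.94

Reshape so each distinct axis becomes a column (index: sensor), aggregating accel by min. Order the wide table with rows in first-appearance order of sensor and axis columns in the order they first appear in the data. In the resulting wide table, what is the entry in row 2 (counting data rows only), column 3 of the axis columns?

With rows in first-appearance order of sensor, row 2 is sensor=sn09. axis columns in first-appearance order: y, z, yaw, roll; column 3 is yaw.
Long rows with sensor=sn09, axis=yaw: min(25.16, 77.18, 50.82) = 25.16.

25.16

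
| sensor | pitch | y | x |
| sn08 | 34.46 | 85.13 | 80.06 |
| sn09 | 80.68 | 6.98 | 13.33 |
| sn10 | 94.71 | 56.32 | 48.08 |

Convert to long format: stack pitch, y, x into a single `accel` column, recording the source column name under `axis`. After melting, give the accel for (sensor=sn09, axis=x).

Unpivoting turns each (sensor, wide-column) pair into one long row.
The wide cell at row sn09, column x holds 13.33, so the long row (sn09, x) has accel=13.33.

13.33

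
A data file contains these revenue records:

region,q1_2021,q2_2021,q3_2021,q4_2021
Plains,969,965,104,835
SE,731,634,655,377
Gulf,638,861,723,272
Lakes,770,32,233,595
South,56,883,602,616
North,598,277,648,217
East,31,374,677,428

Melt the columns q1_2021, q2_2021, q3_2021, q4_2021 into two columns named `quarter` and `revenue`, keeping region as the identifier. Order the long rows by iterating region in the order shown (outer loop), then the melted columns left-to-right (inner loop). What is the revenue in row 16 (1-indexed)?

28 rows total (7 × 4). Row 16: index ⌊(16-1)/4⌋ = 3 into region → Lakes; (16-1) mod 4 = 3 into the melted columns → q4_2021.
So row 16 is (Lakes, q4_2021, 595); revenue = 595.

595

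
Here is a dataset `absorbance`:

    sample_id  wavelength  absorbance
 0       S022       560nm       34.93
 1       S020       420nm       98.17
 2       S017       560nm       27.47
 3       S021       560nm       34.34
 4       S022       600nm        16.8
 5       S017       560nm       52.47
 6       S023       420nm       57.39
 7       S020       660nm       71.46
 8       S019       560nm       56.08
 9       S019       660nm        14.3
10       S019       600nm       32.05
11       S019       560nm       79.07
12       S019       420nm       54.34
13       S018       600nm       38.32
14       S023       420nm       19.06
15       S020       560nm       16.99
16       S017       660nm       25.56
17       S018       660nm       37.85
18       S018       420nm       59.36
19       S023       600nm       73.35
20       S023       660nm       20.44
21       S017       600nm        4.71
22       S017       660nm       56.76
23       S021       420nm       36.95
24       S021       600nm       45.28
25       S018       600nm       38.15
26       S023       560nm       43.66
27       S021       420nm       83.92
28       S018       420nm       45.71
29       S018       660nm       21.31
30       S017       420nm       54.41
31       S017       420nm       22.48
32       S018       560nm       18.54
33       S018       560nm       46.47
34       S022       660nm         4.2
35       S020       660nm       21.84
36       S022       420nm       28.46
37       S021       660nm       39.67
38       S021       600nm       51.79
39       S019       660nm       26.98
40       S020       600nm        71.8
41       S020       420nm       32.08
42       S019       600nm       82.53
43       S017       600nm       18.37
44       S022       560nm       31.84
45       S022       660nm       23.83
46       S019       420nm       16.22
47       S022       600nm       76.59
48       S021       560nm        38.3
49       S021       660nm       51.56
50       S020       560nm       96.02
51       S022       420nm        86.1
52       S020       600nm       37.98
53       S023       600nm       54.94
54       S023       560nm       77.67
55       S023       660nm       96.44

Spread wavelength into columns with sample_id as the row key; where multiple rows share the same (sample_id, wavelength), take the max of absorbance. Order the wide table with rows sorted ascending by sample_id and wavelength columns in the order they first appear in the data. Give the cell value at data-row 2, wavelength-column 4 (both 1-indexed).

With rows sorted ascending by sample_id, row 2 is sample_id=S018. wavelength columns in first-appearance order: 560nm, 420nm, 600nm, 660nm; column 4 is 660nm.
Long rows with sample_id=S018, wavelength=660nm: max(37.85, 21.31) = 37.85.

37.85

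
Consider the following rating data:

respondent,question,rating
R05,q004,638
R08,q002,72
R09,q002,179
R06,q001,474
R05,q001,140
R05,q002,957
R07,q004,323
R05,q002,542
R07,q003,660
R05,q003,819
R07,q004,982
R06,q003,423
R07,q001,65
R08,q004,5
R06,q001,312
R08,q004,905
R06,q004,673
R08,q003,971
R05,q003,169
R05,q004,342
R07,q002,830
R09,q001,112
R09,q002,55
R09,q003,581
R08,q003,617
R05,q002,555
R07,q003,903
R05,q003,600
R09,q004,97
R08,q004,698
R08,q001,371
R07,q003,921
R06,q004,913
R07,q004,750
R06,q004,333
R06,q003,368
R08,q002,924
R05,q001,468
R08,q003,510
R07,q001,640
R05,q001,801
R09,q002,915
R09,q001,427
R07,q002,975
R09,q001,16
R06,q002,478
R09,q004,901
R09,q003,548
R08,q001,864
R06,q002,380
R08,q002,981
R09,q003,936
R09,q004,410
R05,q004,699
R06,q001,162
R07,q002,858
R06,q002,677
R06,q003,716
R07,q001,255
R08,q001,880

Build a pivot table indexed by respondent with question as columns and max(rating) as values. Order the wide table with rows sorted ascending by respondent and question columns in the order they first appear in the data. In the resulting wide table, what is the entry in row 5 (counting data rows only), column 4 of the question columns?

With rows sorted ascending by respondent, row 5 is respondent=R09. question columns in first-appearance order: q004, q002, q001, q003; column 4 is q003.
Long rows with respondent=R09, question=q003: max(581, 548, 936) = 936.

936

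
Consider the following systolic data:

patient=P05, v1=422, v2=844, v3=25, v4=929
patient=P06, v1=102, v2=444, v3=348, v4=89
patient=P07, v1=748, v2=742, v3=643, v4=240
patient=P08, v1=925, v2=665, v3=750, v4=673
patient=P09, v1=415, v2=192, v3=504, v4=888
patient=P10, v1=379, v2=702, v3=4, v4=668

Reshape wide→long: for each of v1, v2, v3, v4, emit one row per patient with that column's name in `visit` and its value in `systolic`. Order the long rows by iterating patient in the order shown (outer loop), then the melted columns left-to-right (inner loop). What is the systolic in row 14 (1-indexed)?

24 rows total (6 × 4). Row 14: index ⌊(14-1)/4⌋ = 3 into patient → P08; (14-1) mod 4 = 1 into the melted columns → v2.
So row 14 is (P08, v2, 665); systolic = 665.

665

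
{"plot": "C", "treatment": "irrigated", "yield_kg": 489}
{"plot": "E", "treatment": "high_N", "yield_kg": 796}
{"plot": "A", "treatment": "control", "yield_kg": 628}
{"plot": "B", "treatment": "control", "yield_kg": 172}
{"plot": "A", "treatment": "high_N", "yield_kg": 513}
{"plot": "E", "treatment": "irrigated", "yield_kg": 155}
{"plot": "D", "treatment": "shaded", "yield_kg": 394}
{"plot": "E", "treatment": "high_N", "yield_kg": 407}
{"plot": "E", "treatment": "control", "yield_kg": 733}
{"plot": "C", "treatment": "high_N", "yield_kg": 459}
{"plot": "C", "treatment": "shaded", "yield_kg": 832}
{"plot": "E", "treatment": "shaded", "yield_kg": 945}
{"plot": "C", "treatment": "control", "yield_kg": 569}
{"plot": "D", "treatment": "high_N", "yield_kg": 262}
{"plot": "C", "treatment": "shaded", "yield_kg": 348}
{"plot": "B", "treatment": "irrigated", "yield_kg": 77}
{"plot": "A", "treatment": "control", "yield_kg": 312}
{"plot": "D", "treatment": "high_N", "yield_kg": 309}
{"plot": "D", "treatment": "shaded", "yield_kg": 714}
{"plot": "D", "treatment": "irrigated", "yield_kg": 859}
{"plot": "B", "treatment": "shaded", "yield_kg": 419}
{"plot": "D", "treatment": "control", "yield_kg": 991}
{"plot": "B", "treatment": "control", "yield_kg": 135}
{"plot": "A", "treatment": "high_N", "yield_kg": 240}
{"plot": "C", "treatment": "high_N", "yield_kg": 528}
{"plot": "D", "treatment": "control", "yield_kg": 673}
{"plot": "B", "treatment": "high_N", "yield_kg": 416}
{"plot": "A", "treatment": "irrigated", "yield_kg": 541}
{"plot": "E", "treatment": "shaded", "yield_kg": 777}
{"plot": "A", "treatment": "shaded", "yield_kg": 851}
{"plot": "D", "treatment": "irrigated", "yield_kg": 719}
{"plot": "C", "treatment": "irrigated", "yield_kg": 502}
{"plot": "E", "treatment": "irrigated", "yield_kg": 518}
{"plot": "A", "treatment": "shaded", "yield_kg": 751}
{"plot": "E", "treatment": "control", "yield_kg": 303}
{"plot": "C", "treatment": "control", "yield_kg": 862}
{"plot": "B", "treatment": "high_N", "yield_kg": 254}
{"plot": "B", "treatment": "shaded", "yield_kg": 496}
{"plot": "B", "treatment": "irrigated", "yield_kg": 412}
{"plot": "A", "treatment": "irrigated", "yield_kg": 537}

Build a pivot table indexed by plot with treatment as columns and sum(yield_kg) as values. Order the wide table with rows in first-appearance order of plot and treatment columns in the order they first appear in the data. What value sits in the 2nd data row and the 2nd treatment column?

With rows in first-appearance order of plot, row 2 is plot=E. treatment columns in first-appearance order: irrigated, high_N, control, shaded; column 2 is high_N.
Long rows with plot=E, treatment=high_N: 796 + 407 = 1203.

1203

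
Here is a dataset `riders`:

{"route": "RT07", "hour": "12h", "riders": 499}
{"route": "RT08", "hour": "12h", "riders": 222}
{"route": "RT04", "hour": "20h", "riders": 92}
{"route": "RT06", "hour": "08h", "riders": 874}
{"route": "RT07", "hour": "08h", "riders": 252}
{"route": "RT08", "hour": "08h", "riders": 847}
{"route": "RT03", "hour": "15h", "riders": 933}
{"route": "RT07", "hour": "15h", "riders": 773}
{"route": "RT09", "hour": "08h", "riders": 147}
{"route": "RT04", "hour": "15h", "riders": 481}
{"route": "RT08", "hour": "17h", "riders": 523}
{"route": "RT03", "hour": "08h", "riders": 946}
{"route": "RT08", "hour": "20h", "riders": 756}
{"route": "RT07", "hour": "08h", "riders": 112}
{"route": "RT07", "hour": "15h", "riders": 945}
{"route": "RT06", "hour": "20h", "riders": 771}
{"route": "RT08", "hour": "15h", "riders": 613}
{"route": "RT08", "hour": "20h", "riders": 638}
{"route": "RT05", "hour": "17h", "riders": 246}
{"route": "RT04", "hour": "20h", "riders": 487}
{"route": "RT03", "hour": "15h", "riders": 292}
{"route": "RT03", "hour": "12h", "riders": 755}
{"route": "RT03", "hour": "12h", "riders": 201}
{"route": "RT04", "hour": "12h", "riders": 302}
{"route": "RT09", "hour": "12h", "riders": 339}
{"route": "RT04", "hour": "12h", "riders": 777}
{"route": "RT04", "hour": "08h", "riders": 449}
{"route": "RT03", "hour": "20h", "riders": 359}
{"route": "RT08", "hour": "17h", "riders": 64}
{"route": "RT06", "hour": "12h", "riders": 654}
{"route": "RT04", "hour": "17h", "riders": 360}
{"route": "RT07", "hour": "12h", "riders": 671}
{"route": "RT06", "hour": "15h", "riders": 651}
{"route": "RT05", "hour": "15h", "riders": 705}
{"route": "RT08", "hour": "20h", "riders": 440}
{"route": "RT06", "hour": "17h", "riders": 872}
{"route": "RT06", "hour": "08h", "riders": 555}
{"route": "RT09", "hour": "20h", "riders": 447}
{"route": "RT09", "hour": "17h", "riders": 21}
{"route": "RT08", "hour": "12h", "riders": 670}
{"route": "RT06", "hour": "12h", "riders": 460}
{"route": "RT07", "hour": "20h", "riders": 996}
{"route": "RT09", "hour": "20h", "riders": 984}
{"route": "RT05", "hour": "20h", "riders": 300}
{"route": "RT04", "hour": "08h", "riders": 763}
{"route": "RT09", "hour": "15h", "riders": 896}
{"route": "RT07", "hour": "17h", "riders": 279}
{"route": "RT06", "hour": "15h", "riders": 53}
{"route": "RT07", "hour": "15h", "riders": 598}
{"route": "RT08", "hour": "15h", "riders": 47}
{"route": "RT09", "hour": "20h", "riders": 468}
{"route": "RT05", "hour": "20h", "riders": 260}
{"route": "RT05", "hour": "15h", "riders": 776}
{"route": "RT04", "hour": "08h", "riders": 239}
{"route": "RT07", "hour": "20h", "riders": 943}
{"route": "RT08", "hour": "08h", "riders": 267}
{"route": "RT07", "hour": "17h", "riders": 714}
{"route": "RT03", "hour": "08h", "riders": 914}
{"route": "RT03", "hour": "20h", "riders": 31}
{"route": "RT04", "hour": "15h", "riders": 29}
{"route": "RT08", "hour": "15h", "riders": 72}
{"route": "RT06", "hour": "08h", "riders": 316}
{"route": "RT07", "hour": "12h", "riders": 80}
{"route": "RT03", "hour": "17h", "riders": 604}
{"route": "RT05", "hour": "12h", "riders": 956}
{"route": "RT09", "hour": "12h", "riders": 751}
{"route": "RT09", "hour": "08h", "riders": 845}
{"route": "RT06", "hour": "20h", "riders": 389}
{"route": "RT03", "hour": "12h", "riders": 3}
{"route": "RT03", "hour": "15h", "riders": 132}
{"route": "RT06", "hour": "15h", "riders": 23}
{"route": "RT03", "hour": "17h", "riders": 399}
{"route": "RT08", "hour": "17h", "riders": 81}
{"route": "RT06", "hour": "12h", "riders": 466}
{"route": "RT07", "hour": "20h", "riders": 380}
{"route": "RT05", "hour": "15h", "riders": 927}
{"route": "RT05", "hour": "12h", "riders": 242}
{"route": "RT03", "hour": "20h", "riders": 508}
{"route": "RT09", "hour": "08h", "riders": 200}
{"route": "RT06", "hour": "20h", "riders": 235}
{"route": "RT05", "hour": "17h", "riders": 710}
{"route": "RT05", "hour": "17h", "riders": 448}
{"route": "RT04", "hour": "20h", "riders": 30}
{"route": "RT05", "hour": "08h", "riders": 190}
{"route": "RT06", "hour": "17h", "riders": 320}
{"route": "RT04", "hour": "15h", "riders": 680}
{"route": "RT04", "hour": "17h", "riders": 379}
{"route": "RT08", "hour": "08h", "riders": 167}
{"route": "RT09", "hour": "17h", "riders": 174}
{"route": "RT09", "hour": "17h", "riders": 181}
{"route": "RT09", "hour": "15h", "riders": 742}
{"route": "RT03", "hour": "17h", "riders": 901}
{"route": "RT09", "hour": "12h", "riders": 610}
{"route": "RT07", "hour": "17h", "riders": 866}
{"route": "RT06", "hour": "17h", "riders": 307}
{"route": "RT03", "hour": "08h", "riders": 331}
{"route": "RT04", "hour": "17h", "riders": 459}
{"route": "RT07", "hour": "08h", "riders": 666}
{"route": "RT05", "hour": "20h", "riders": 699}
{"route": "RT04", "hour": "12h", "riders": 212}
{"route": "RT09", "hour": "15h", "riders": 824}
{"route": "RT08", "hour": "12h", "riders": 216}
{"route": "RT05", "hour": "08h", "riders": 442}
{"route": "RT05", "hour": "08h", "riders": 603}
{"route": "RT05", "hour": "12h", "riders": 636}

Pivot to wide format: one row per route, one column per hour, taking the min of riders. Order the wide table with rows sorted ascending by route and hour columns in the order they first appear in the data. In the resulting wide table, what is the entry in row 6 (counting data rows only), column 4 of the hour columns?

47

With rows sorted ascending by route, row 6 is route=RT08. hour columns in first-appearance order: 12h, 20h, 08h, 15h, 17h; column 4 is 15h.
Long rows with route=RT08, hour=15h: min(613, 47, 72) = 47.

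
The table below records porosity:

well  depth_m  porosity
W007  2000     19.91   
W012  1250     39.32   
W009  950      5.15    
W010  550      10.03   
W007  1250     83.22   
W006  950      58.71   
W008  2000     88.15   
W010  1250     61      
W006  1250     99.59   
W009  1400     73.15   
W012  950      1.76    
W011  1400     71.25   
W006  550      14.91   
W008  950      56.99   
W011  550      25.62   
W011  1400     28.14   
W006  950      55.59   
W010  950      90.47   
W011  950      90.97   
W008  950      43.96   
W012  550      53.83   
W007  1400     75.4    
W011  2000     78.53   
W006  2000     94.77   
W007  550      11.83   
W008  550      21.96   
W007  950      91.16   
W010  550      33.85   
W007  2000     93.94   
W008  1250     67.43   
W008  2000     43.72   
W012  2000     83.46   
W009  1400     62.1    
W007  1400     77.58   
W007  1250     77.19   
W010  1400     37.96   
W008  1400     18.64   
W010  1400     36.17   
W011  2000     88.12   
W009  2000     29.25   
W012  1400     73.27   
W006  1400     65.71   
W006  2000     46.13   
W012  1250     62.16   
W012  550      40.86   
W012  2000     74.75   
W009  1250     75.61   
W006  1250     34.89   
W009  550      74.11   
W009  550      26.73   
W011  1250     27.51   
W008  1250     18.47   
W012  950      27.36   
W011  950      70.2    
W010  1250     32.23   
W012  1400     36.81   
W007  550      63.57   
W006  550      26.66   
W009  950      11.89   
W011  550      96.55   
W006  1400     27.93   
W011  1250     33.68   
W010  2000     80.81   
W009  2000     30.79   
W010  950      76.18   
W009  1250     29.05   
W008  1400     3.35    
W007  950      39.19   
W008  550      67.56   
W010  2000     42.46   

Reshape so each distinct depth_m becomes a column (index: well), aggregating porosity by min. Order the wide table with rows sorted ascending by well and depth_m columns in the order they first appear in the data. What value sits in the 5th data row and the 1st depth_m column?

With rows sorted ascending by well, row 5 is well=W010. depth_m columns in first-appearance order: 2000, 1250, 950, 550, 1400; column 1 is 2000.
Long rows with well=W010, depth_m=2000: min(80.81, 42.46) = 42.46.

42.46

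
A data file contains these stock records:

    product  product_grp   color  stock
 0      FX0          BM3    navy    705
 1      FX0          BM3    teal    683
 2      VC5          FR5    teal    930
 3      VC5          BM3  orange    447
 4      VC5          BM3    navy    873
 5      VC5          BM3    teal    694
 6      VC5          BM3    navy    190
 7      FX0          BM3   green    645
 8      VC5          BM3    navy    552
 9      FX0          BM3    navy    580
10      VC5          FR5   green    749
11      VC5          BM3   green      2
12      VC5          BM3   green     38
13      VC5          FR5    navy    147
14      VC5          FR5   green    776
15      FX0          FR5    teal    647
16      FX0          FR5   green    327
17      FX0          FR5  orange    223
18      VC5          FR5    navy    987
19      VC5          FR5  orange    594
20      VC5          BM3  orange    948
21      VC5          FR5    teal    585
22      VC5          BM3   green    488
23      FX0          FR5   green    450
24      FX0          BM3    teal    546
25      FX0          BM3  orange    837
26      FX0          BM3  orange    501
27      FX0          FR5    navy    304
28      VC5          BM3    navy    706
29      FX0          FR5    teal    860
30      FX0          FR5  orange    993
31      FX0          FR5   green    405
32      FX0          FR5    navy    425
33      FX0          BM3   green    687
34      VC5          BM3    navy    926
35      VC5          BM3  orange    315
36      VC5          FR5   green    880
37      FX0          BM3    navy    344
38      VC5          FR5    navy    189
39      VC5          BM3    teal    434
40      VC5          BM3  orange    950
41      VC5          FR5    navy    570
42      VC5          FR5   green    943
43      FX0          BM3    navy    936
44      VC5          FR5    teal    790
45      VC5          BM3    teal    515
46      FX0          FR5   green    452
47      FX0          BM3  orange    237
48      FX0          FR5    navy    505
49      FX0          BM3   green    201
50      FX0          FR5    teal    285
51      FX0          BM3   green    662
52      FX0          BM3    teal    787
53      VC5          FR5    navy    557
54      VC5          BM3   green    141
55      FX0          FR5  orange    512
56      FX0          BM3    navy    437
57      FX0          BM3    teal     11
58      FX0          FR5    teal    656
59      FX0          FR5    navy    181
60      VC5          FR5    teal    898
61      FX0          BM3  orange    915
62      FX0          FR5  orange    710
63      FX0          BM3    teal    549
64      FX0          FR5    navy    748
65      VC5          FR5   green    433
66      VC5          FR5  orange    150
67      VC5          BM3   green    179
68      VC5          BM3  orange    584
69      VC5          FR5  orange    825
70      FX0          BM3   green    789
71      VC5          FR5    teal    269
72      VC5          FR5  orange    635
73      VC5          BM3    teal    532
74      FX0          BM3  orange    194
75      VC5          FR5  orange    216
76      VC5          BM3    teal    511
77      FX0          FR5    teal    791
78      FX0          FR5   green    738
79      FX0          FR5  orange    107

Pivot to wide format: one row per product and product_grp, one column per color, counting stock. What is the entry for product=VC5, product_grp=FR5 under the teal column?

Rows with product=VC5, product_grp=FR5 and color=teal: stock values are 930, 585, 790, 898, 269.
5 rows match — count = 5.

5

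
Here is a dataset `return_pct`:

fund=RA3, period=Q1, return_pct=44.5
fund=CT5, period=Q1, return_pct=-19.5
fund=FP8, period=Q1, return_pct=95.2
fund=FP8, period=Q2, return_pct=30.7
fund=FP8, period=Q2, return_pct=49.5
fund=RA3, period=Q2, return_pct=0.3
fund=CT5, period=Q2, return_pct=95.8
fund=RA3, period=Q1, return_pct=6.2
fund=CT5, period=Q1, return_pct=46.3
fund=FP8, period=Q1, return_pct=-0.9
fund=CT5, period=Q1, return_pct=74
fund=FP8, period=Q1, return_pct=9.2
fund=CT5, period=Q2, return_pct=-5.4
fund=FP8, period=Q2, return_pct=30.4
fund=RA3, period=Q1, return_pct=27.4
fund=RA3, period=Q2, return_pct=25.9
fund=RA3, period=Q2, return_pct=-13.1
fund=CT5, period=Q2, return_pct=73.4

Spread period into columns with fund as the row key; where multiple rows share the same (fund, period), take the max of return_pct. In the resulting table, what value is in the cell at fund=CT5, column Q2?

95.8

Rows with fund=CT5 and period=Q2: return_pct values are 95.8, -5.4, 73.4.
max(95.8, -5.4, 73.4) = 95.8.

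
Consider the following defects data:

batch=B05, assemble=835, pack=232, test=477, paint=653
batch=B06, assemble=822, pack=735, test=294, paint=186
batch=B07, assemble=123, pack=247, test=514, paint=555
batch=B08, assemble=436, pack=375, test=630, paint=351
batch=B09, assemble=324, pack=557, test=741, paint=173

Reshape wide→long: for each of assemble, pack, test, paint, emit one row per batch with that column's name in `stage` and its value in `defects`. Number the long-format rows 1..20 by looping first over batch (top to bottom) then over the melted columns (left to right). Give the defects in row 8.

20 rows total (5 × 4). Row 8: index ⌊(8-1)/4⌋ = 1 into batch → B06; (8-1) mod 4 = 3 into the melted columns → paint.
So row 8 is (B06, paint, 186); defects = 186.

186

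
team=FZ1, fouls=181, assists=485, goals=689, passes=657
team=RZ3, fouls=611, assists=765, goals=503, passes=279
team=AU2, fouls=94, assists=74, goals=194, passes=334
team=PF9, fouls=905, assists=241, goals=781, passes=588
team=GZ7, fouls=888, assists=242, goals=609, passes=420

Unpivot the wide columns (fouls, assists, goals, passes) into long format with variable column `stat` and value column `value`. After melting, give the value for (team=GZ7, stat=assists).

Unpivoting turns each (team, wide-column) pair into one long row.
The wide cell at row GZ7, column assists holds 242, so the long row (GZ7, assists) has value=242.

242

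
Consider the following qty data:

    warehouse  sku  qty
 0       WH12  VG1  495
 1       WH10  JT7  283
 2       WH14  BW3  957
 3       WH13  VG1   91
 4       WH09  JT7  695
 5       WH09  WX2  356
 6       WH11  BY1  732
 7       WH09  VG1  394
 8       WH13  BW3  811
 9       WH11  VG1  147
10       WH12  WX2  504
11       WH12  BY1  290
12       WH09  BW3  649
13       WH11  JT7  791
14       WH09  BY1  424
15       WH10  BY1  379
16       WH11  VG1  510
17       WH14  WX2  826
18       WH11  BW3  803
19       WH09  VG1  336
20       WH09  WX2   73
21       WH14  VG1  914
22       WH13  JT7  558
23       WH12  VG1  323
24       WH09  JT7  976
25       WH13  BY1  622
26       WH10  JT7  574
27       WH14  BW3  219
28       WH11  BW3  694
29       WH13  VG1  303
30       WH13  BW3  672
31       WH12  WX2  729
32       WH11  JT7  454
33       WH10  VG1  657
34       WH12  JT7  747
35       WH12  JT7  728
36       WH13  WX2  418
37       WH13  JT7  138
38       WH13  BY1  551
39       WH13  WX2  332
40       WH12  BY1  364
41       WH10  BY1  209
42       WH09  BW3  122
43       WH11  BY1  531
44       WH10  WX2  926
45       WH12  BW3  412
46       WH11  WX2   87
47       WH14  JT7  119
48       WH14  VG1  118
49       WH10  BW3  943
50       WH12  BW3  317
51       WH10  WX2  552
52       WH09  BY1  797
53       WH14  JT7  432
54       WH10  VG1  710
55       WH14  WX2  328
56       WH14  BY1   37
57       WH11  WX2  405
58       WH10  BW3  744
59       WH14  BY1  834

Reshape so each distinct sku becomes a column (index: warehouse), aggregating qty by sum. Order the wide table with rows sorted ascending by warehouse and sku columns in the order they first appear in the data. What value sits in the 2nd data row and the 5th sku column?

588

With rows sorted ascending by warehouse, row 2 is warehouse=WH10. sku columns in first-appearance order: VG1, JT7, BW3, WX2, BY1; column 5 is BY1.
Long rows with warehouse=WH10, sku=BY1: 379 + 209 = 588.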